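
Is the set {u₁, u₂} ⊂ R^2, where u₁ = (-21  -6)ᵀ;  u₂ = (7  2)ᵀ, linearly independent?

Place the vectors as rows of a 2×2 matrix and reduce to echelon form.
The reduction yields 1 nonzero row, so the rank is 1.
Since rank 1 < 2, the set is linearly dependent.
Indeed u₁ + 3u₂ = 0.

linearly dependent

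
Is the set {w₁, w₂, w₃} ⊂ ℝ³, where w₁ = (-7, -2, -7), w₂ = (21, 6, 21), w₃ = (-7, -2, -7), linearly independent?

linearly dependent

Place the vectors as rows of a 3×3 matrix and reduce to echelon form.
The reduction yields 1 nonzero row, so the rank is 1.
Since rank 1 < 3, the set is linearly dependent.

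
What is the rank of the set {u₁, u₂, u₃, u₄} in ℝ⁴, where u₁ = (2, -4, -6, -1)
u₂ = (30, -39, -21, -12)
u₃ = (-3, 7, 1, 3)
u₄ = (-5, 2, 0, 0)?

3

Form the matrix with u₁, u₂, u₃, u₄ as columns and reduce.
The echelon form has 3 nonzero rows, so the rank is 3.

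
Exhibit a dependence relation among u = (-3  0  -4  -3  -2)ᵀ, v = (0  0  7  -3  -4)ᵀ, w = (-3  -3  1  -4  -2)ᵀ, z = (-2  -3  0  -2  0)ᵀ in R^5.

u + v - 3w + 3z = 0

Row-reduce the matrix with u, v, w, z as columns; the null space gives the coefficients.
The free variable yields coefficients (1, 1, -3, 3) (any nonzero multiple also works).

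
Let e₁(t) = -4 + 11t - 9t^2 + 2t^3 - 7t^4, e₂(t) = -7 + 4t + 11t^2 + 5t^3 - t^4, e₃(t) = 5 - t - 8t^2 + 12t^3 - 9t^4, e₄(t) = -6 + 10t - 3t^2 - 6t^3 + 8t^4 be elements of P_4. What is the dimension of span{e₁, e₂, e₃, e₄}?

dim = 4

Pass to coordinate vectors with respect to the basis {1, t, …, t^4}.
Apply Gaussian elimination to the matrix whose rows are e₁, e₂, e₃, e₄.
There are 4 pivot columns, so rank = 4.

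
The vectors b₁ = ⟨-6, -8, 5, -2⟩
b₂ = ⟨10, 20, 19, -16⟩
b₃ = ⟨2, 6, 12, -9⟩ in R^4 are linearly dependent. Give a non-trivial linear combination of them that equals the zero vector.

Row-reduce the matrix with b₁, b₂, b₃ as columns; the null space gives the coefficients.
A generator of the null space is (1, 1, -2).

b₁ + b₂ - 2b₃ = 0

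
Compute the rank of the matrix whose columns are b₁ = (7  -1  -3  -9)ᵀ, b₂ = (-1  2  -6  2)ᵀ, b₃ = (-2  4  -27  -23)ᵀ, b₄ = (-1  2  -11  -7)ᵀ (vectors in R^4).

Apply Gaussian elimination to the matrix whose rows are b₁, b₂, b₃, b₄.
Reduction leaves 3 leading entries, giving rank 3.

rank 3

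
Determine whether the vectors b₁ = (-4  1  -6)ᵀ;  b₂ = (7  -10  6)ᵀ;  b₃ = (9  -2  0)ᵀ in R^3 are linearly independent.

Place the vectors as rows of a 3×3 matrix and reduce to echelon form.
The reduction yields 3 nonzero rows, so the rank is 3.
Since rank = 3 (the number of vectors), the set is linearly independent.

linearly independent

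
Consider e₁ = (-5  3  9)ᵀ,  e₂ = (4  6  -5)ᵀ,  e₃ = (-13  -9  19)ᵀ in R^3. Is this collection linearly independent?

Row-reduce the matrix whose columns are e₁, e₂, e₃.
The reduction yields 2 nonzero rows, so the rank is 2.
Since rank 2 < 3, the set is linearly dependent.
Indeed e₁ - 2e₂ - e₃ = 0.

linearly dependent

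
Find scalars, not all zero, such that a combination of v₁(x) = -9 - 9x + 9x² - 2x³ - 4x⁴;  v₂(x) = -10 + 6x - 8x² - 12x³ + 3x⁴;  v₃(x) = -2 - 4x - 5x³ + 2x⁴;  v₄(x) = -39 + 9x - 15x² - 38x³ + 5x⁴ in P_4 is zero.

v₁ + 3v₂ - v₄ = 0

Pass to coordinate vectors relative to the basis {1, x, …, x⁴}.
Solve the homogeneous system with v₁, v₂, v₃, v₄ as columns by row-reducing the coefficient matrix.
The free variable yields coefficients (1, 3, 0, -1) (any nonzero multiple also works).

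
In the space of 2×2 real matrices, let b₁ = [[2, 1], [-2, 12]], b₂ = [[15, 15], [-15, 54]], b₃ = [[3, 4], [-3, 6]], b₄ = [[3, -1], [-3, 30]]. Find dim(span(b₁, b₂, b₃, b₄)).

dim = 2

Use coordinates relative to {E₁₁, E₁₂, E₂₁, E₂₂}.
Form the matrix with b₁, b₂, b₃, b₄ as columns and reduce.
Reduction leaves 2 leading entries, giving rank 2.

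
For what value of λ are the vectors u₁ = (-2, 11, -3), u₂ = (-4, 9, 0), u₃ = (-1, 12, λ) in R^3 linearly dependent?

Dependence holds iff the 3×3 matrix [u₁ u₂ u₃] is singular.
Cofactor expansion gives det = 26*λ + 117.
This vanishes exactly when λ = -9/2.

λ = -9/2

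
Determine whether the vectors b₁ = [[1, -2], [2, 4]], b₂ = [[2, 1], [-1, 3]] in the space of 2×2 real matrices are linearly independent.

linearly independent

Write each element as a coordinate vector in ℝ⁴ using {E₁₁, E₁₂, E₂₁, E₂₂}.
Place the vectors as rows of a 2×4 matrix and reduce to echelon form.
The reduction yields 2 nonzero rows, so the rank is 2.
Since rank = 2 (the number of vectors), the set is linearly independent.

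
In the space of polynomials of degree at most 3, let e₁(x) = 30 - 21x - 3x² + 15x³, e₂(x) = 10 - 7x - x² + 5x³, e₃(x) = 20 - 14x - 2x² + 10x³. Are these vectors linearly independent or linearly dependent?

linearly dependent

Write each element as a coordinate vector in ℝ⁴ using {1, x, …, x³}.
Place the vectors as rows of a 3×4 matrix and reduce to echelon form.
The reduction yields 1 nonzero row, so the rank is 1.
Since rank 1 < 3, the set is linearly dependent.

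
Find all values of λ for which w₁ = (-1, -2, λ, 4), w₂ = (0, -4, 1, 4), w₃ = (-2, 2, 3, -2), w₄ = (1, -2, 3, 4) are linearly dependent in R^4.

λ = 13/2

Dependence holds iff the 4×4 matrix [w₁ w₂ w₃ w₄] is singular.
The determinant works out to 104 - 16*λ.
Solving 104 - 16*λ = 0 yields λ = 13/2.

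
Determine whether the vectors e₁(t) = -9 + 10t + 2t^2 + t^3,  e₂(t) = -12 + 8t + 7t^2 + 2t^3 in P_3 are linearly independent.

linearly independent

Write each element as a coordinate vector in ℝ⁴ using {1, t, …, t^3}.
Row-reduce the matrix whose columns are e₁, e₂.
The reduction yields 2 nonzero rows, so the rank is 2.
Since rank = 2 (the number of vectors), the set is linearly independent.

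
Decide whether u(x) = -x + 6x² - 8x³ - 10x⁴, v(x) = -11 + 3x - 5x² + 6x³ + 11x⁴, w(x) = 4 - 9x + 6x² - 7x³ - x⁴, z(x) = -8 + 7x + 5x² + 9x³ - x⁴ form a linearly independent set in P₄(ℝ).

Take coordinates with respect to the standard basis {1, x, …, x⁴}.
Row-reduce the matrix whose columns are u, v, w, z.
The reduction yields 4 nonzero rows, so the rank is 4.
Since rank = 4 (the number of vectors), the set is linearly independent.

linearly independent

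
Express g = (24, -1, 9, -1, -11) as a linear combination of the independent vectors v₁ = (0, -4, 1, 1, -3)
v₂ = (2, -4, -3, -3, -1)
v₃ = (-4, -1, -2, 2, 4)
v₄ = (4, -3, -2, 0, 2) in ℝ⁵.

Solve the system with v₁, v₂, v₃, v₄ as columns and g as the right-hand side.
Row-reducing the augmented matrix gives the unique coefficients (a₁, …, a₄) = (1, -2, -4, 3).

g = v₁ - 2v₂ - 4v₃ + 3v₄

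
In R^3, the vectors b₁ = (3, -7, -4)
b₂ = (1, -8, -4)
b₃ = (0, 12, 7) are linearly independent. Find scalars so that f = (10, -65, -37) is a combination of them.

f = 3b₁ + b₂ - 3b₃

Set up the augmented matrix [b₁ | b₂ | b₃ | f] and row-reduce.
Row-reducing the augmented matrix gives the unique coefficients (c₁, c₂, c₃) = (3, 1, -3).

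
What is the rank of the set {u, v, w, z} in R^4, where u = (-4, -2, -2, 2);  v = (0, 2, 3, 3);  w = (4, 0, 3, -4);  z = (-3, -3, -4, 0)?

rank 4

Form the matrix with u, v, w, z as columns and reduce.
Exactly 4 pivots survive; hence the rank is 4.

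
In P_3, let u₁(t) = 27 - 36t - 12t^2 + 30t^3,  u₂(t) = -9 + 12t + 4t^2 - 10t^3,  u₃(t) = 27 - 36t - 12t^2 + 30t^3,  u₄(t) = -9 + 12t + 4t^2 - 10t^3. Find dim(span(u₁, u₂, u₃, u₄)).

Represent each element by its coordinate vector in ℝ⁴.
Row-reduce the 4×4 matrix with these as rows.
Exactly 1 pivot survives; hence the rank is 1.

1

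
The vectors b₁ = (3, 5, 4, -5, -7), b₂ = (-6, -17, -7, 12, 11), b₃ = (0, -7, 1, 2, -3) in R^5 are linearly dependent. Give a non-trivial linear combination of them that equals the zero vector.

Solve the homogeneous system with b₁, b₂, b₃ as columns by row-reducing the coefficient matrix.
One solution (up to scaling) is (2, 1, -1).

2b₁ + b₂ - b₃ = 0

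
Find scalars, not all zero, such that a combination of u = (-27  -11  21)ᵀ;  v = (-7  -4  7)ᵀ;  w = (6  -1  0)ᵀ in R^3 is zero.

Solve the homogeneous system with u, v, w as columns by row-reducing the coefficient matrix.
The free variable yields coefficients (1, -3, 1) (any nonzero multiple also works).

u - 3v + w = 0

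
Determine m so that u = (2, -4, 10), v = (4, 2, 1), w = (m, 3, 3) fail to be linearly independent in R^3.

m = 29/4

The set is linearly dependent precisely when det[u; v; w] = 0.
Expanding, det = 174 - 24*m.
This vanishes exactly when m = 29/4.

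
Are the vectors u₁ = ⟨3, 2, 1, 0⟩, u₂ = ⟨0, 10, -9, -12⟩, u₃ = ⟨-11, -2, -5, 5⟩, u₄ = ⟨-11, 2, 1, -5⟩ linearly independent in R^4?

linearly independent

Place the vectors as rows of a 4×4 matrix and reduce to echelon form.
The reduction yields 4 nonzero rows, so the rank is 4.
Since rank = 4 (the number of vectors), the set is linearly independent.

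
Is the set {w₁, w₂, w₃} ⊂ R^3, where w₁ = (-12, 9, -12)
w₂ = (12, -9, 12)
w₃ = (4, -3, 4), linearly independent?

Form the 3×3 matrix with these as columns; its determinant is 0.
A zero determinant means the columns are linearly dependent.

linearly dependent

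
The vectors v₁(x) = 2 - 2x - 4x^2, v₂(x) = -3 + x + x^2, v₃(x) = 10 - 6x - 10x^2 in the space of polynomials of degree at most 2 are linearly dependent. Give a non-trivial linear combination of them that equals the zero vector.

Take coordinates with respect to {1, x, x^2}.
Solve the homogeneous system with v₁, v₂, v₃ as columns by row-reducing the coefficient matrix.
The free variable yields coefficients (2, -2, -1) (any nonzero multiple also works).

2v₁ - 2v₂ - v₃ = 0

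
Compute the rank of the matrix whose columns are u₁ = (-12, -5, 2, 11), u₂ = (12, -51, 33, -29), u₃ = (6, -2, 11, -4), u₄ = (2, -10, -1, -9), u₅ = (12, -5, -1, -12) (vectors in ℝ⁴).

4

Put the 4×5 matrix [u₁|u₂|u₃|u₄|u₅] into echelon form.
There are 4 pivot columns, so rank = 4.
(With 5 elements in a 4-dimensional space the rank is at most 4.)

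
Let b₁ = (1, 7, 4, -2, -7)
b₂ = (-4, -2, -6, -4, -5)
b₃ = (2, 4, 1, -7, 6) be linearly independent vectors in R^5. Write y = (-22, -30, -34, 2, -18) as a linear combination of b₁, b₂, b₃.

Write y = α₁b₁ + … + α₃b₃ and equate components.
The system has the unique solution (α₁, α₂, α₃) = (-2, 4, -2).

y = -2b₁ + 4b₂ - 2b₃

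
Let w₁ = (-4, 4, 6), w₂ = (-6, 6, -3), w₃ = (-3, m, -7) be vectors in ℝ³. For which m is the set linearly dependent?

m = 3

The vectors are dependent exactly when the determinant of the matrix with rows w₁, w₂, w₃ vanishes.
Cofactor expansion gives det = 144 - 48*m.
Solving 144 - 48*m = 0 yields m = 3.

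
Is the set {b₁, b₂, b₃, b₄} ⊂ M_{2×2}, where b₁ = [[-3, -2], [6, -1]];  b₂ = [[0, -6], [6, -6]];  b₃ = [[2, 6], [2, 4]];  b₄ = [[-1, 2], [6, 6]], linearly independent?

Take coordinates with respect to the standard basis {E₁₁, E₁₂, E₂₁, E₂₂}.
Place the vectors as rows of a 4×4 matrix and reduce to echelon form.
The reduction yields 4 nonzero rows, so the rank is 4.
Since rank = 4 (the number of vectors), the set is linearly independent.

linearly independent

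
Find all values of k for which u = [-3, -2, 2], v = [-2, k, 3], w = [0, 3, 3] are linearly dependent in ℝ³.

Place the vectors as rows of a 3×3 matrix; dependence ⇔ determinant zero.
Expanding, det = 3 - 9*k.
This vanishes exactly when k = 1/3.

k = 1/3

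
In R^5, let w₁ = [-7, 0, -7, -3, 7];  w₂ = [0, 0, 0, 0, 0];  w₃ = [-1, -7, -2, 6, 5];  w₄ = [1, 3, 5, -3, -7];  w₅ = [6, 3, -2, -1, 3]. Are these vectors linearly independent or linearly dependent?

linearly dependent

One of the vectors is the zero vector, so the set is linearly dependent.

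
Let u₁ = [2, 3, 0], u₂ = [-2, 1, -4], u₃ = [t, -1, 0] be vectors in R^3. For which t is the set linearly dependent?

t = -2/3

The vectors are dependent exactly when the determinant of the matrix with rows u₁, u₂, u₃ vanishes.
Expanding, det = -12*t - 8.
This vanishes exactly when t = -2/3.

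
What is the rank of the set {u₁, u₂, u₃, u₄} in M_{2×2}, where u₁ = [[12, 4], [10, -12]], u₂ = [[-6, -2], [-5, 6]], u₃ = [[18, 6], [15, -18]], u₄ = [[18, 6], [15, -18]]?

Represent each element by its coordinate vector in ℝ⁴.
Put the 4×4 matrix [u₁|u₂|u₃|u₄] into echelon form.
Reduction leaves 1 leading entry, giving rank 1.

rank 1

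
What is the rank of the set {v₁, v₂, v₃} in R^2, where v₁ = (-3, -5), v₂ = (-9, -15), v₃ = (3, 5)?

Row-reduce the 3×2 matrix with these as rows.
Reduction leaves 1 leading entry, giving rank 1.
(With 3 elements in a 2-dimensional space the rank is at most 2.)

1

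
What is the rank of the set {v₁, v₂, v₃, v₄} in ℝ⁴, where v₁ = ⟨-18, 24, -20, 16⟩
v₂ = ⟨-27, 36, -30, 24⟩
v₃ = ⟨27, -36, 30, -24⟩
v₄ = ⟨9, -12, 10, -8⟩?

Row-reduce the 4×4 matrix with these as rows.
Exactly 1 pivot survives; hence the rank is 1.

1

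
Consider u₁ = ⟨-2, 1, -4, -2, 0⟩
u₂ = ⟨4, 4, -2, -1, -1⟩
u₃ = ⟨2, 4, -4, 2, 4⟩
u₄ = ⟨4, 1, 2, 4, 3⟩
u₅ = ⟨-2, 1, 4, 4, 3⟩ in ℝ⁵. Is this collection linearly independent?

Row-reduce the matrix whose columns are u₁, u₂, u₃, u₄, u₅.
The reduction yields 5 nonzero rows, so the rank is 5.
Since rank = 5 (the number of vectors), the set is linearly independent.

linearly independent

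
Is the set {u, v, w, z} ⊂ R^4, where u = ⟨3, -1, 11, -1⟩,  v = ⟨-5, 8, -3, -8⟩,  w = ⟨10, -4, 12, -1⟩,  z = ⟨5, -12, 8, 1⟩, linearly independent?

linearly independent

The matrix [u|v|w|z] has determinant 5373.
A nonzero determinant means the columns are linearly independent.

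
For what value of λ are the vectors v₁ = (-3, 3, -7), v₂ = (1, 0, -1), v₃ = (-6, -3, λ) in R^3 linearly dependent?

The vectors are dependent exactly when the determinant of the matrix with rows v₁, v₂, v₃ vanishes.
Expanding, det = 48 - 3*λ.
This vanishes exactly when λ = 16.

λ = 16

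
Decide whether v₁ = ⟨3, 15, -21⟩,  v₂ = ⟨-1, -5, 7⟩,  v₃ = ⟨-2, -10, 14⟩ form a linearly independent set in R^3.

The matrix [v₁|v₂|v₃] has determinant 0.
A zero determinant means the columns are linearly dependent.

linearly dependent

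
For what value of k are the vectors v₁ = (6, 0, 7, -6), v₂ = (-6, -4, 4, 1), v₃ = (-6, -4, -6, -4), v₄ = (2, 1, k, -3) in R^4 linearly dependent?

The set is linearly dependent precisely when det[v₁; v₂; v₃; v₄] = 0.
The determinant works out to -120*k - 590.
Solving -120*k - 590 = 0 yields k = -59/12.

k = -59/12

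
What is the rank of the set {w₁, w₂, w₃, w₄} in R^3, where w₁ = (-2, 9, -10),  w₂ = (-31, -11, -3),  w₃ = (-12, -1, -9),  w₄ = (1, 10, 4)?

3

Apply Gaussian elimination to the matrix whose rows are w₁, w₂, w₃, w₄.
The echelon form has 3 nonzero rows, so the rank is 3.
(With 4 elements in a 3-dimensional space the rank is at most 3.)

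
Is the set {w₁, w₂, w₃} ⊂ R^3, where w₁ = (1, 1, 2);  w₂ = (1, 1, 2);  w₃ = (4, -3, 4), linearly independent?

linearly dependent

Two of the vectors are equal, giving an immediate dependence.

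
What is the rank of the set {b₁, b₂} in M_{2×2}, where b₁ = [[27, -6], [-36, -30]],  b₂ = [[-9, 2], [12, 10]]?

Pass to coordinate vectors with respect to the basis {E₁₁, E₁₂, E₂₁, E₂₂}.
Put the 4×2 matrix [b₁|b₂] into echelon form.
Reduction leaves 1 leading entry, giving rank 1.

rank 1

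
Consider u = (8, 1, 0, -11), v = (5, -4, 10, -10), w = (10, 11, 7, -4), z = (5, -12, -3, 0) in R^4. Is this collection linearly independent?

linearly independent

The matrix [u|v|w|z] has determinant -19551.
A nonzero determinant means the columns are linearly independent.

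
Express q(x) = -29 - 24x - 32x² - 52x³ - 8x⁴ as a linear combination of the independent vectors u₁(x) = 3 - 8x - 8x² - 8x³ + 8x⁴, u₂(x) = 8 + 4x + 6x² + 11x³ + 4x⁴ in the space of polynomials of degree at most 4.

q = u₁ - 4u₂

Work in coordinates with respect to the standard basis {1, x, …, x⁴}.
Set up the augmented matrix [u₁ | u₂ | q] and row-reduce.
The system has the unique solution (c₁, c₂) = (1, -4).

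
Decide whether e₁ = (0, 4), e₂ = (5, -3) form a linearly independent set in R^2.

The matrix [e₁|e₂] has determinant -20.
A nonzero determinant means the columns are linearly independent.

linearly independent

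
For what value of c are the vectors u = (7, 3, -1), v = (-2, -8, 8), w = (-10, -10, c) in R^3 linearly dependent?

c = 38/5

Dependence holds iff the 3×3 matrix [u v w] is singular.
Expanding, det = 380 - 50*c.
Solving 380 - 50*c = 0 yields c = 38/5.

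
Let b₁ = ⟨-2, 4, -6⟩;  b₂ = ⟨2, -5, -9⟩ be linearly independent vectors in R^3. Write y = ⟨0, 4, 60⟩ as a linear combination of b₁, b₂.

Set up the augmented matrix [b₁ | b₂ | y] and row-reduce.
Row-reducing the augmented matrix gives the unique coefficients (α₁, α₂) = (-4, -4).

y = -4b₁ - 4b₂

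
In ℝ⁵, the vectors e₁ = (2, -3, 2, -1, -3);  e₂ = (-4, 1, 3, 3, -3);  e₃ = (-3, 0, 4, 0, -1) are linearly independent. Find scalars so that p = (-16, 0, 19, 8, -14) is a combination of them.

p = e₁ + 3e₂ + 2e₃

Set up the augmented matrix [e₁ | e₂ | e₃ | p] and row-reduce.
Row-reducing the augmented matrix gives the unique coefficients (c₁, c₂, c₃) = (1, 3, 2).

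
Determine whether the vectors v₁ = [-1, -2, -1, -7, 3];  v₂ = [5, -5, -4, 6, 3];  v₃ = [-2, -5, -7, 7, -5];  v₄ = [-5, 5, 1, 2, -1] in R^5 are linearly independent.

linearly independent

Row-reduce the matrix whose columns are v₁, v₂, v₃, v₄.
The reduction yields 4 nonzero rows, so the rank is 4.
Since rank = 4 (the number of vectors), the set is linearly independent.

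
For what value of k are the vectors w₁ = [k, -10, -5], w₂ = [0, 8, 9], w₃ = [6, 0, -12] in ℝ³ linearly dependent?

k = -25/8

Place the vectors as rows of a 3×3 matrix; dependence ⇔ determinant zero.
The determinant works out to -96*k - 300.
Setting this to zero gives k = -25/8.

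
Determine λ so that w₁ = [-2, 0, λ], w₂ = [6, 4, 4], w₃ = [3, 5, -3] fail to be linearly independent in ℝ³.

λ = -32/9

Dependence holds iff the 3×3 matrix [w₁ w₂ w₃] is singular.
Expanding, det = 18*λ + 64.
Solving 18*λ + 64 = 0 yields λ = -32/9.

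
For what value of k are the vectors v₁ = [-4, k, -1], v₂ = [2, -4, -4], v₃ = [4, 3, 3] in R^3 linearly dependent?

The set is linearly dependent precisely when det[v₁; v₂; v₃] = 0.
The determinant works out to -22*k - 22.
Solving -22*k - 22 = 0 yields k = -1.

k = -1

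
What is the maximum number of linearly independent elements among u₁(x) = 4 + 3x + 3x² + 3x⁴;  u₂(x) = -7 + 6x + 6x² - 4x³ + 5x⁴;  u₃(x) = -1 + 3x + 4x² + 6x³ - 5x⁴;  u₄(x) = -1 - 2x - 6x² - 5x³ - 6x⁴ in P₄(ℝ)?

Use coordinates relative to {1, x, …, x⁴}.
Form the matrix with u₁, u₂, u₃, u₄ as columns and reduce.
The echelon form has 4 nonzero rows, so the rank is 4.

4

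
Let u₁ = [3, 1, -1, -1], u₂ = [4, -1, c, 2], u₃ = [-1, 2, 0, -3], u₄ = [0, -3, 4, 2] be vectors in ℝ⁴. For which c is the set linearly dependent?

The set is linearly dependent precisely when det[u₁; u₂; u₃; u₄] = 0.
The determinant works out to 16*c + 16.
Setting this to zero gives c = -1.

c = -1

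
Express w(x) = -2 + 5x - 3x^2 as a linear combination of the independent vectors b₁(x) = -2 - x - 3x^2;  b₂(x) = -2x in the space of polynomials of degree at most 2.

Identify each element with its coordinate vector in ℝ³ via {1, x, x^2}.
Since b₁, b₂ are independent, the coefficients expressing w are uniquely determined by a linear system.
Row-reducing the augmented matrix gives the unique coefficients (c₁, c₂) = (1, -3).

w = b₁ - 3b₂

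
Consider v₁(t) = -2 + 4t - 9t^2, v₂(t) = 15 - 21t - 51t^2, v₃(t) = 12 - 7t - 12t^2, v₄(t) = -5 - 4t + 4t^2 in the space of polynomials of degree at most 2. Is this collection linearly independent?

linearly dependent

Write each element as a coordinate vector in ℝ³ using {1, t, t^2}.
There are 4 vectors in a 3-dimensional space, so they cannot be linearly independent.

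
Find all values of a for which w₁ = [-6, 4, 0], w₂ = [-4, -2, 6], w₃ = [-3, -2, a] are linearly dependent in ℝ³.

The set is linearly dependent precisely when det[w₁; w₂; w₃] = 0.
Cofactor expansion gives det = 28*a - 144.
Setting this to zero gives a = 36/7.

a = 36/7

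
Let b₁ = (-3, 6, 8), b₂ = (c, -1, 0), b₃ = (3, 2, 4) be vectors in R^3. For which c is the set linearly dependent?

c = 9/2

The vectors are dependent exactly when the determinant of the matrix with rows b₁, b₂, b₃ vanishes.
Expanding, det = 36 - 8*c.
Setting this to zero gives c = 9/2.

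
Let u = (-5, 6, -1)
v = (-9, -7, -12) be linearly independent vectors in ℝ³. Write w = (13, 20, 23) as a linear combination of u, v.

Write w = α₁u + α₂v and equate components.
The system has the unique solution (α₁, α₂) = (1, -2).

w = u - 2v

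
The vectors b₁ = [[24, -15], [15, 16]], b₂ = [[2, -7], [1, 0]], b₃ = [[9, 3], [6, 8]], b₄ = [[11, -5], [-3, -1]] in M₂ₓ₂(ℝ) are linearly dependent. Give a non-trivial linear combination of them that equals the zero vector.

b₁ - 3b₂ - 2b₃ = 0

Write each element as a vector in ℝ⁴ using {E₁₁, E₁₂, E₂₁, E₂₂}.
Set up α₁b₁ + … + α₄b₄ = 0 and solve the homogeneous system.
One solution (up to scaling) is (1, -3, -2, 0).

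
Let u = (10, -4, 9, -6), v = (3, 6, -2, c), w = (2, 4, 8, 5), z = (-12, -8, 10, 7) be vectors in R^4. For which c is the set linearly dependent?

Place the vectors as rows of a 4×4 matrix; dependence ⇔ determinant zero.
Cofactor expansion gives det = 1792*c - 2464.
Setting this to zero gives c = 11/8.

c = 11/8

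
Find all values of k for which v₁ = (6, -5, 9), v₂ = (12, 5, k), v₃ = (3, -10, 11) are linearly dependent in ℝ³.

k = 5

Dependence holds iff the 3×3 matrix [v₁ v₂ v₃] is singular.
Cofactor expansion gives det = 45*k - 225.
Solving 45*k - 225 = 0 yields k = 5.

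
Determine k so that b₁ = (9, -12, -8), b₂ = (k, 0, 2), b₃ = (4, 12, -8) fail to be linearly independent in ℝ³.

Place the vectors as rows of a 3×3 matrix; dependence ⇔ determinant zero.
Cofactor expansion gives det = -192*k - 312.
Setting this to zero gives k = -13/8.

k = -13/8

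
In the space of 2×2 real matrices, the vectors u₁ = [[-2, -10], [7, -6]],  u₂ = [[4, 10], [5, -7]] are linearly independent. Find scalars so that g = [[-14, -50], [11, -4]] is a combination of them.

g = 3u₁ - 2u₂

Take coordinate vectors relative to {E₁₁, E₁₂, E₂₁, E₂₂}.
Since u₁, u₂ are independent, the coefficients expressing g are uniquely determined by a linear system.
Back-substitution yields (α₁, α₂) = (3, -2).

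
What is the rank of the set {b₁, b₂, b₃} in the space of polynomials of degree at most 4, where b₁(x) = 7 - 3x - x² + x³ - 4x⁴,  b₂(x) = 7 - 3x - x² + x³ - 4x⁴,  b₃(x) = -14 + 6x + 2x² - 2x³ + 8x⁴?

Represent each element by its coordinate vector in ℝ⁵.
Row-reduce the 3×5 matrix with these as rows.
There is 1 pivot column, so rank = 1.

1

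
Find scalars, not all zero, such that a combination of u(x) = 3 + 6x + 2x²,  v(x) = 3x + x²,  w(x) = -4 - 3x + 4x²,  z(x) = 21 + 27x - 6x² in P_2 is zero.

3u - 3w - z = 0

Write each element as a vector in ℝ³ using {1, x, x²}.
Solve the homogeneous system with u, v, w, z as columns by row-reducing the coefficient matrix.
The free variable yields coefficients (3, 0, -3, -1) (any nonzero multiple also works).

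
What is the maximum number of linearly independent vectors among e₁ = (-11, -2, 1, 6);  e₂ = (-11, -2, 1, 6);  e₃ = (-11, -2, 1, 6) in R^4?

Row-reduce the 3×4 matrix with these as rows.
Exactly 1 pivot survives; hence the rank is 1.

1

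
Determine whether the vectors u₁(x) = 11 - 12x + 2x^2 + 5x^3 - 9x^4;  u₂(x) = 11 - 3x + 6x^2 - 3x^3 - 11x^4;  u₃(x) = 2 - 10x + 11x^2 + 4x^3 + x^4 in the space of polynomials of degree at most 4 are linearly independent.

Write each element as a coordinate vector in ℝ⁵ using {1, x, …, x^4}.
Place the vectors as rows of a 3×5 matrix and reduce to echelon form.
The reduction yields 3 nonzero rows, so the rank is 3.
Since rank = 3 (the number of vectors), the set is linearly independent.

linearly independent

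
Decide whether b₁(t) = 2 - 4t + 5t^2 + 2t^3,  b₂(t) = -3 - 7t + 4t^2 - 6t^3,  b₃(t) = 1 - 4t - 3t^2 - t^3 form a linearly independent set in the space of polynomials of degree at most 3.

Write each element as a coordinate vector in ℝ⁴ using {1, t, …, t^3}.
Row-reduce the matrix whose columns are b₁, b₂, b₃.
The reduction yields 3 nonzero rows, so the rank is 3.
Since rank = 3 (the number of vectors), the set is linearly independent.

linearly independent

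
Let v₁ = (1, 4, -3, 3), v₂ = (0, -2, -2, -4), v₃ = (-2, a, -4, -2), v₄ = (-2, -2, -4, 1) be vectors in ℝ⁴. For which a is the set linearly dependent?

The set is linearly dependent precisely when det[v₁; v₂; v₃; v₄] = 0.
Cofactor expansion gives det = 54*a + 204.
Solving 54*a + 204 = 0 yields a = -34/9.

a = -34/9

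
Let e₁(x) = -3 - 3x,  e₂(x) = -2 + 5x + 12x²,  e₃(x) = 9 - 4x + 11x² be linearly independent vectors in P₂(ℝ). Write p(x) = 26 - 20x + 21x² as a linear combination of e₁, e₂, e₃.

p = e₁ - e₂ + 3e₃

Work in coordinates with respect to the standard basis {1, x, x²}.
Solve the system with e₁, e₂, e₃ as columns and p as the right-hand side.
Back-substitution yields (c₁, c₂, c₃) = (1, -1, 3).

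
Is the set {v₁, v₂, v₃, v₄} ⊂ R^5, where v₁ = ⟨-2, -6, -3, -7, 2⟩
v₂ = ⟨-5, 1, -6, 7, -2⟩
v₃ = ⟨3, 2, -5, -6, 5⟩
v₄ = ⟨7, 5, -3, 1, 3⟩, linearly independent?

linearly independent

Place the vectors as rows of a 4×5 matrix and reduce to echelon form.
The reduction yields 4 nonzero rows, so the rank is 4.
Since rank = 4 (the number of vectors), the set is linearly independent.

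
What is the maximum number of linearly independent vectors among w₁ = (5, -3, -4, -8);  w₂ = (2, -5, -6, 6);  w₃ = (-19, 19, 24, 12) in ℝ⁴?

2

Row-reduce the 3×4 matrix with these as rows.
The echelon form has 2 nonzero rows, so the rank is 2.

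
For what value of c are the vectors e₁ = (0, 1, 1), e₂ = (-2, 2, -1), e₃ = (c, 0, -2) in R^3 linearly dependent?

Place the vectors as rows of a 3×3 matrix; dependence ⇔ determinant zero.
Expanding, det = -3*c - 4.
This vanishes exactly when c = -4/3.

c = -4/3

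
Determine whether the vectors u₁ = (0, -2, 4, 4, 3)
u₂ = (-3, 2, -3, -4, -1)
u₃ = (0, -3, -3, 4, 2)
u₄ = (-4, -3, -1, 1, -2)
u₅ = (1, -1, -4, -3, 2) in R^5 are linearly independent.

linearly independent

Form the 5×5 matrix with these as columns; its determinant is -1850.
A nonzero determinant means the columns are linearly independent.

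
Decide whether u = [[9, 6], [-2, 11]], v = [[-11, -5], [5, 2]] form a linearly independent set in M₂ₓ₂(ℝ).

Take coordinates with respect to the standard basis {E₁₁, E₁₂, E₂₁, E₂₂}.
Row-reduce the matrix whose columns are u, v.
The reduction yields 2 nonzero rows, so the rank is 2.
Since rank = 2 (the number of vectors), the set is linearly independent.

linearly independent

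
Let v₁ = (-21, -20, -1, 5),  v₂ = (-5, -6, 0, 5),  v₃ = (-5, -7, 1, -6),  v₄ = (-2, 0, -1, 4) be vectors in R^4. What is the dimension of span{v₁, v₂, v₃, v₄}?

dim = 3

Put the 4×4 matrix [v₁|v₂|v₃|v₄] into echelon form.
Exactly 3 pivots survive; hence the rank is 3.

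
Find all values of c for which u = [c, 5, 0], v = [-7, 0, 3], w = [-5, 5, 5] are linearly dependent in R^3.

The set is linearly dependent precisely when det[u; v; w] = 0.
Cofactor expansion gives det = 100 - 15*c.
Setting this to zero gives c = 20/3.

c = 20/3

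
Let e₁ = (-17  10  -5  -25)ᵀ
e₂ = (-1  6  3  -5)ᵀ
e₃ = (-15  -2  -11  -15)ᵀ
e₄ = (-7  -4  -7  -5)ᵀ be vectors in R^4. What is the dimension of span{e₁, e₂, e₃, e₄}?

dim = 2

Form the matrix with e₁, e₂, e₃, e₄ as columns and reduce.
Reduction leaves 2 leading entries, giving rank 2.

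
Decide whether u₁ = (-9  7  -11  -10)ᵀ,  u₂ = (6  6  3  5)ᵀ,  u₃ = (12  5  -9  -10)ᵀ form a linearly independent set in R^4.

Row-reduce the matrix whose columns are u₁, u₂, u₃.
The reduction yields 3 nonzero rows, so the rank is 3.
Since rank = 3 (the number of vectors), the set is linearly independent.

linearly independent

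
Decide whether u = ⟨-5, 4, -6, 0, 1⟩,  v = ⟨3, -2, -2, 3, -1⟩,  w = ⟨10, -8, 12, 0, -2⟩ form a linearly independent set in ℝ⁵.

linearly dependent

One vector is a scalar multiple of another, so the set is dependent.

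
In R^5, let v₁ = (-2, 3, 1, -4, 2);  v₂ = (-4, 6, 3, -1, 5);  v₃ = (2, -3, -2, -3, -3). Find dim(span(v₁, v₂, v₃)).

2

Put the 5×3 matrix [v₁|v₂|v₃] into echelon form.
Exactly 2 pivots survive; hence the rank is 2.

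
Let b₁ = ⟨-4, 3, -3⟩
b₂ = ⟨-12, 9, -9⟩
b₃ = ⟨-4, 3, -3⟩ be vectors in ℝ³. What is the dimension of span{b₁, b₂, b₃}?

Form the matrix with b₁, b₂, b₃ as columns and reduce.
Reduction leaves 1 leading entry, giving rank 1.

dim = 1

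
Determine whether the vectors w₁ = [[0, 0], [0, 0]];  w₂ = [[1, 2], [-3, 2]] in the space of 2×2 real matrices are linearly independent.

Write each element as a coordinate vector in ℝ⁴ using {E₁₁, E₁₂, E₂₁, E₂₂}.
One of the vectors is the zero vector, so the set is linearly dependent.

linearly dependent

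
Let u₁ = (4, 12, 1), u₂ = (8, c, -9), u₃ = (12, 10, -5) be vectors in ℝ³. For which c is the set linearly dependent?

c = -47/4

Dependence holds iff the 3×3 matrix [u₁ u₂ u₃] is singular.
Expanding, det = -32*c - 376.
Setting this to zero gives c = -47/4.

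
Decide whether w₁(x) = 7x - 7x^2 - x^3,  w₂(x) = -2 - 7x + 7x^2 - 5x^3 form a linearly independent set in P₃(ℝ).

Take coordinates with respect to the standard basis {1, x, …, x^3}.
Row-reduce the matrix whose columns are w₁, w₂.
The reduction yields 2 nonzero rows, so the rank is 2.
Since rank = 2 (the number of vectors), the set is linearly independent.

linearly independent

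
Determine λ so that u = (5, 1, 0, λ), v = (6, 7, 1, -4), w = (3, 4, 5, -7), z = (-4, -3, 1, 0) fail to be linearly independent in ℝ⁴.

λ = 1/5

The set is linearly dependent precisely when det[u; v; w; z] = 0.
Cofactor expansion gives det = 40*λ - 8.
Solving 40*λ - 8 = 0 yields λ = 1/5.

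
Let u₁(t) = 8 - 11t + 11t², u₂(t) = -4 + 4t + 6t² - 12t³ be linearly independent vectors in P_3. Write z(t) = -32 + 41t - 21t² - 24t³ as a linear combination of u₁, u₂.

z = -3u₁ + 2u₂

Take coordinate vectors relative to {1, t, …, t³}.
Set up the augmented matrix [u₁ | u₂ | z] and row-reduce.
The system has the unique solution (a₁, a₂) = (-3, 2).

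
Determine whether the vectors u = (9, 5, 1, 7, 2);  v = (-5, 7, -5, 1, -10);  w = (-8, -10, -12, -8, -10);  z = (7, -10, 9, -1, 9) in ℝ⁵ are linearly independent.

Place the vectors as rows of a 4×5 matrix and reduce to echelon form.
The reduction yields 4 nonzero rows, so the rank is 4.
Since rank = 4 (the number of vectors), the set is linearly independent.

linearly independent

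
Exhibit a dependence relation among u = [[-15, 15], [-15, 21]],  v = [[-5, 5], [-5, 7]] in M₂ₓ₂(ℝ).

Take coordinates with respect to {E₁₁, E₁₂, E₂₁, E₂₂}.
Write the vectors as columns of a matrix and find a nonzero vector in its null space.
A generator of the null space is (1, -3).

u - 3v = 0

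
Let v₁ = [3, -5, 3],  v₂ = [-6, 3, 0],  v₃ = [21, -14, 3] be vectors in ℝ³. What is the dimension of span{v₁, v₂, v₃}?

Put the 3×3 matrix [v₁|v₂|v₃] into echelon form.
Exactly 2 pivots survive; hence the rank is 2.

2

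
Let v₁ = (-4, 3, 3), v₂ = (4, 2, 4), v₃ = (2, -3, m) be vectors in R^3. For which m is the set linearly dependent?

The set is linearly dependent precisely when det[v₁; v₂; v₃] = 0.
The determinant works out to -20*m - 72.
This vanishes exactly when m = -18/5.

m = -18/5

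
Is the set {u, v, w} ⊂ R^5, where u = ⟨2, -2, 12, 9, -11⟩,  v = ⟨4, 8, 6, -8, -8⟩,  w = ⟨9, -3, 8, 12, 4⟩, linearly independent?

Row-reduce the matrix whose columns are u, v, w.
The reduction yields 3 nonzero rows, so the rank is 3.
Since rank = 3 (the number of vectors), the set is linearly independent.

linearly independent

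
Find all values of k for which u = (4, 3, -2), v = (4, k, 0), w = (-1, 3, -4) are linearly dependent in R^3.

k = 4/3

Dependence holds iff the 3×3 matrix [u v w] is singular.
The determinant works out to 24 - 18*k.
This vanishes exactly when k = 4/3.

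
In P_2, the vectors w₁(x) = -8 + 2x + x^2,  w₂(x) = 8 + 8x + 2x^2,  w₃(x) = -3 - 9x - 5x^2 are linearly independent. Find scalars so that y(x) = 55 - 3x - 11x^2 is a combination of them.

Take coordinate vectors relative to {1, x, x^2}.
Since w₁, w₂, w₃ are independent, the coefficients expressing y are uniquely determined by a linear system.
The system has the unique solution (c₁, c₂, c₃) = (-4, 4, 3).

y = -4w₁ + 4w₂ + 3w₃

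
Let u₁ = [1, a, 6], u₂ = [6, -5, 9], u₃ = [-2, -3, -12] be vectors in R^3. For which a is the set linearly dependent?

a = 3/2

The vectors are dependent exactly when the determinant of the matrix with rows u₁, u₂, u₃ vanishes.
The determinant works out to 54*a - 81.
This vanishes exactly when a = 3/2.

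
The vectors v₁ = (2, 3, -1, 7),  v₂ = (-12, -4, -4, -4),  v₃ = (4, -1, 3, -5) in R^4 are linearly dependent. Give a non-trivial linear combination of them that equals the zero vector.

2v₁ + v₂ + 2v₃ = 0

Row-reduce the matrix with v₁, v₂, v₃ as columns; the null space gives the coefficients.
One solution (up to scaling) is (2, 1, 2).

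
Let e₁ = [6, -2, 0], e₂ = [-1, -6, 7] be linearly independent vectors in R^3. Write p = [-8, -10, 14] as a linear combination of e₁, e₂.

Since e₁, e₂ are independent, the coefficients expressing p are uniquely determined by a linear system.
Row-reducing the augmented matrix gives the unique coefficients (α₁, α₂) = (-1, 2).

p = -e₁ + 2e₂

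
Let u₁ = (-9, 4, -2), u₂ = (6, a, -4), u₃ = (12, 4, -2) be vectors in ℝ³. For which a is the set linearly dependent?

The set is linearly dependent precisely when det[u₁; u₂; u₃] = 0.
Expanding, det = 42*a - 336.
This vanishes exactly when a = 8.

a = 8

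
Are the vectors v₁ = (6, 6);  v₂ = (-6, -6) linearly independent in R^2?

Row-reduce the matrix whose columns are v₁, v₂.
The reduction yields 1 nonzero row, so the rank is 1.
Since rank 1 < 2, the set is linearly dependent.
Indeed v₁ + v₂ = 0.

linearly dependent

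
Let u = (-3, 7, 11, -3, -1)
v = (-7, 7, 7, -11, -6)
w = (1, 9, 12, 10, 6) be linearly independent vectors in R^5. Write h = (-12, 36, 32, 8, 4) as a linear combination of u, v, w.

Solve the system with u, v, w as columns and h as the right-hand side.
Row-reducing the augmented matrix gives the unique coefficients (α₁, α₂, α₃) = (-4, 4, 4).

h = -4u + 4v + 4w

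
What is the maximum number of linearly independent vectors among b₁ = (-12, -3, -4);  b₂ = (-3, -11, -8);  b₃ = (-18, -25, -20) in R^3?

Form the matrix with b₁, b₂, b₃ as columns and reduce.
Exactly 2 pivots survive; hence the rank is 2.

2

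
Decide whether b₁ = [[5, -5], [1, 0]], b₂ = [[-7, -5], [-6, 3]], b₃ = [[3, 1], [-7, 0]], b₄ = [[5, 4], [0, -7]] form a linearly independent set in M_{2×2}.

linearly independent

Write each element as a coordinate vector in ℝ⁴ using {E₁₁, E₁₂, E₂₁, E₂₂}.
Place the vectors as rows of a 4×4 matrix and reduce to echelon form.
The reduction yields 4 nonzero rows, so the rank is 4.
Since rank = 4 (the number of vectors), the set is linearly independent.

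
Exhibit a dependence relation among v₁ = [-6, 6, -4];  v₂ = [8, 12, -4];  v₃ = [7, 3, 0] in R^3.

Write the vectors as columns of a matrix and find a nonzero vector in its null space.
A generator of the null space is (1, -1, 2).

v₁ - v₂ + 2v₃ = 0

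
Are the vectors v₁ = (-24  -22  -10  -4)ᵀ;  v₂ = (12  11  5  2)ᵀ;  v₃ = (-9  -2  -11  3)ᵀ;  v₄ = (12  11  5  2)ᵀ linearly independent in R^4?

Two of the vectors are equal, giving an immediate dependence.

linearly dependent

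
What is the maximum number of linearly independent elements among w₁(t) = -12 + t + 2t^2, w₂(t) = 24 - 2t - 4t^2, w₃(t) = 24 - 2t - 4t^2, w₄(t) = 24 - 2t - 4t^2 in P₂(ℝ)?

1

Use coordinates relative to {1, t, t^2}.
Apply Gaussian elimination to the matrix whose rows are w₁, w₂, w₃, w₄.
There is 1 pivot column, so rank = 1.
(With 4 elements in a 3-dimensional space the rank is at most 3.)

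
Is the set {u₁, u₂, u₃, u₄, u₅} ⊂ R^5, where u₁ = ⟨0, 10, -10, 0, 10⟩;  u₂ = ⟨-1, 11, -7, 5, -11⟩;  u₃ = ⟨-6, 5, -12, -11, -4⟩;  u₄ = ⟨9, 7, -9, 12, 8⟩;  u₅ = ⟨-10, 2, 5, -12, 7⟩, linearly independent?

linearly independent

The matrix [u₁|u₂|u₃|u₄|u₅] has determinant 2470.
A nonzero determinant means the columns are linearly independent.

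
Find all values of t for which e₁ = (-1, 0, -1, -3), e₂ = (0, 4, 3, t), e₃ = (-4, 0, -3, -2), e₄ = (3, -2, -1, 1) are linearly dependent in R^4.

t = -34

Place the vectors as rows of a 4×4 matrix; dependence ⇔ determinant zero.
Cofactor expansion gives det = -2*t - 68.
Solving -2*t - 68 = 0 yields t = -34.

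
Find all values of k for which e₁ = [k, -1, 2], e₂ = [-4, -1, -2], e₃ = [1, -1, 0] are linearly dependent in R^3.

k = 6

The vectors are dependent exactly when the determinant of the matrix with rows e₁, e₂, e₃ vanishes.
Cofactor expansion gives det = 12 - 2*k.
Solving 12 - 2*k = 0 yields k = 6.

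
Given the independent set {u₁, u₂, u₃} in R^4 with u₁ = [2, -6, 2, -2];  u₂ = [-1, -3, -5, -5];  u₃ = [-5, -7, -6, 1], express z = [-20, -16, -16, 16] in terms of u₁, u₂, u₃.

z = -u₁ - 2u₂ + 4u₃

Set up the augmented matrix [u₁ | u₂ | u₃ | z] and row-reduce.
Row-reducing the augmented matrix gives the unique coefficients (a₁, a₂, a₃) = (-1, -2, 4).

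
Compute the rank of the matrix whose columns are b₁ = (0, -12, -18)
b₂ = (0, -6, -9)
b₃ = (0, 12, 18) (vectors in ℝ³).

rank 1

Apply Gaussian elimination to the matrix whose rows are b₁, b₂, b₃.
The echelon form has 1 nonzero row, so the rank is 1.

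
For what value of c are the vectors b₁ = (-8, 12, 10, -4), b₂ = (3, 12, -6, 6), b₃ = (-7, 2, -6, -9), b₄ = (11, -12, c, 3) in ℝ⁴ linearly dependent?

c = -33

The vectors are dependent exactly when the determinant of the matrix with rows b₁, b₂, b₃, b₄ vanishes.
Expanding, det = -420*c - 13860.
Solving -420*c - 13860 = 0 yields c = -33.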